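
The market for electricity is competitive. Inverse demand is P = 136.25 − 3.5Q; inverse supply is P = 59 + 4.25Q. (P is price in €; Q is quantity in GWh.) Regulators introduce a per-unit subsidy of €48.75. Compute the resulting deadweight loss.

Competitive equilibrium: 136.25 − 3.5Q = 59 + 4.25Q → Q* = 9.9677, P* = 101.3629.
The subsidy lowers effective supply by 48.75: P = 10.25 + 4.25Q.
New quantity: 136.25 − 3.5Q = 10.25 + 4.25Q → Q' = 16.2581.
Overproduction ΔQ = 16.2581 − 9.9677 = 6.2904; wedge = subsidy = 48.75.
Deadweight loss = ½ × 6.2904 × 48.75 = €153.33.

€153.33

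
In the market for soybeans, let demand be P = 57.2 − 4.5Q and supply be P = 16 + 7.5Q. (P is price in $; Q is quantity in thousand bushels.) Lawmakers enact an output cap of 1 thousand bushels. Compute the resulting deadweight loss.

Competitive equilibrium: 57.2 − 4.5Q = 16 + 7.5Q → Q* = 3.4333, P* = 41.75.
At Q = 1: demand price = 57.2 − 4.5·1 = 52.7; supply price = 16 + 7.5·1 = 23.5.
ΔQ = 3.4333 − 1 = 2.4333; wedge = 52.7 − 23.5 = 29.2.
The triangle = ½ × 2.4333 × 29.2 = $35.53 thousand.

$35.53 thousand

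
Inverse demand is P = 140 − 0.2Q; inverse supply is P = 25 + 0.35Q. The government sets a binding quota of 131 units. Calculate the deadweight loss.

Competitive equilibrium: 140 − 0.2Q = 25 + 0.35Q → Q* = 209.0909, P* = 98.1818.
At Q = 131: demand price = 140 − 0.2·131 = 113.8; supply price = 25 + 0.35·131 = 70.85.
ΔQ = 209.0909 − 131 = 78.0909; wedge = 113.8 − 70.85 = 42.95.
Deadweight loss = ½ × 78.0909 × 42.95 = 1677.

1677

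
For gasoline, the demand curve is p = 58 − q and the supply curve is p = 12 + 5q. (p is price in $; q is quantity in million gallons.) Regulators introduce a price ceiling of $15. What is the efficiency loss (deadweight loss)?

Competitive equilibrium: 58 − q = 12 + 5q → q* = 7.6667, p* = 50.3333.
At the ceiling p = 15, quantity supplied = (15 − 12)/5 = 0.6.
Willingness to pay at q' = 0.6: 58 − 1·0.6 = 57.4.
Δq = 7.6667 − 0.6 = 7.0667; wedge = 57.4 − 15 = 42.4.
The triangle = ½ × 7.0667 × 42.4 = $149.81 million.

$149.81 million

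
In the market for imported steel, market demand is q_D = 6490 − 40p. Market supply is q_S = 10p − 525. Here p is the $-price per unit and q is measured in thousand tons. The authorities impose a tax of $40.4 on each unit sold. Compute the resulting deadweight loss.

In inverse form: demand p = 162.25 − 0.025q, supply p = 52.5 + 0.1q.
Competitive equilibrium: 162.25 − 0.025q = 52.5 + 0.1q → q* = 878, p* = 140.3.
With the tax, the buyer price exceeds the seller price by 40.4: (162.25 − 0.025q) − (52.5 + 0.1q) = 40.4 → q' = 554.8.
Δq = 878 − 554.8 = 323.2; the wedge equals the tax, 40.4.
Welfare loss = ½ × 323.2 × 40.4 = $6528.64 thousand.

$6528.64 thousand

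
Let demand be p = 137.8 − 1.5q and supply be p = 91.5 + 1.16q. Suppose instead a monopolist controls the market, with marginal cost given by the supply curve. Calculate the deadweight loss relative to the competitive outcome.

52.39

Competitive equilibrium: 137.8 − 1.5q = 91.5 + 1.16q → q* = 17.406, p* = 111.691.
Marginal revenue: MR = 137.8 − 3q. Set MR = MC: 137.8 − 3q = 91.5 + 1.16q → q_m = 11.1298.
Price p_m = 137.8 − 1.5·11.1298 = 121.1053; MC(q_m) = 91.5 + 1.16·11.1298 = 104.4106.
Competitive q* = 17.406, so Δq = 6.2762; wedge = 121.1053 − 104.4106 = 16.6947.
Deadweight loss = ½ × 6.2762 × 16.6947 = 52.39.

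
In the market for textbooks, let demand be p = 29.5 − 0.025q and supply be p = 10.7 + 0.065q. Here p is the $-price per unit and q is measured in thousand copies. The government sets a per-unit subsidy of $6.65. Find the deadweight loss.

Competitive equilibrium: 29.5 − 0.025q = 10.7 + 0.065q → q* = 208.8889, p* = 24.2778.
The subsidy lowers effective supply by 6.65: p = 4.05 + 0.065q.
New quantity: 29.5 − 0.025q = 4.05 + 0.065q → q' = 282.7778.
Overproduction Δq = 282.7778 − 208.8889 = 73.8889; wedge = subsidy = 6.65.
DWL = ½ × 73.8889 × 6.65 = $245.68 thousand.

$245.68 thousand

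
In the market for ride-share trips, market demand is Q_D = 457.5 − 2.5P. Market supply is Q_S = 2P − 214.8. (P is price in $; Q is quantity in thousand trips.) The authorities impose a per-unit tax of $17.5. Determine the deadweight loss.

In inverse form: demand P = 183 − 0.4Q, supply P = 107.4 + 0.5Q.
Competitive equilibrium: 183 − 0.4Q = 107.4 + 0.5Q → Q* = 84, P* = 149.4.
With the tax, the buyer price exceeds the seller price by 17.5: (183 − 0.4Q) − (107.4 + 0.5Q) = 17.5 → Q' = 64.5556.
ΔQ = 84 − 64.5556 = 19.4444; the wedge equals the tax, 17.5.
Welfare loss = ½ × 19.4444 × 17.5 = $170.14 thousand.

$170.14 thousand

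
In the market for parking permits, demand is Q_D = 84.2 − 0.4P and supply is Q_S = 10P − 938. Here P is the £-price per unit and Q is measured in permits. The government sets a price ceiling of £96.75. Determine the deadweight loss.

£307.69

In inverse form: demand P = 210.5 − 2.5Q, supply P = 93.8 + 0.1Q.
Competitive equilibrium: 210.5 − 2.5Q = 93.8 + 0.1Q → Q* = 44.8846, P* = 98.2885.
At the ceiling P = 96.75, quantity supplied = (96.75 − 93.8)/0.1 = 29.5.
Willingness to pay at Q' = 29.5: 210.5 − 2.5·29.5 = 136.75.
ΔQ = 44.8846 − 29.5 = 15.3846; wedge = 136.75 − 96.75 = 40.
Welfare loss = ½ × 15.3846 × 40 = £307.69.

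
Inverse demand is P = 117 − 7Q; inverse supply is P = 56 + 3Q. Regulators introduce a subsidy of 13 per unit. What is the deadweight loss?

8.45

Competitive equilibrium: 117 − 7Q = 56 + 3Q → Q* = 6.1, P* = 74.3.
The subsidy lowers effective supply by 13: P = 43 + 3Q.
New quantity: 117 − 7Q = 43 + 3Q → Q' = 7.4.
Overproduction ΔQ = 7.4 − 6.1 = 1.3; wedge = subsidy = 13.
Deadweight loss = ½ × 1.3 × 13 = 8.45.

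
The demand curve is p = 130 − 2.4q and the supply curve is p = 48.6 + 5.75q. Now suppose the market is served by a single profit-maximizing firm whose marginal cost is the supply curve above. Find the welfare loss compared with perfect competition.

21.04

Competitive equilibrium: 130 − 2.4q = 48.6 + 5.75q → q* = 9.9877, p* = 106.0294.
Marginal revenue: MR = 130 − 4.8q. Set MR = MC: 130 − 4.8q = 48.6 + 5.75q → q_m = 7.7156.
Price p_m = 130 − 2.4·7.7156 = 111.4826; MC(q_m) = 48.6 + 5.75·7.7156 = 92.9647.
Competitive q* = 9.9877, so Δq = 2.2721; wedge = 111.4826 − 92.9647 = 18.5179.
DWL = ½ × 2.2721 × 18.5179 = 21.04.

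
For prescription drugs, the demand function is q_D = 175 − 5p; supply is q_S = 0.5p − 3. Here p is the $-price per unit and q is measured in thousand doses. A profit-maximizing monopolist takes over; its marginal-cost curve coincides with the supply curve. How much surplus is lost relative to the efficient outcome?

$1.33 thousand

In inverse form: demand p = 35 − 0.2q, supply p = 6 + 2q.
Competitive equilibrium: 35 − 0.2q = 6 + 2q → q* = 13.1818, p* = 32.3636.
Marginal revenue: MR = 35 − 0.4q. Set MR = MC: 35 − 0.4q = 6 + 2q → q_m = 12.0833.
Price p_m = 35 − 0.2·12.0833 = 32.5833; MC(q_m) = 6 + 2·12.0833 = 30.1666.
Competitive q* = 13.1818, so Δq = 1.0985; wedge = 32.5833 − 30.1666 = 2.4167.
The triangle = ½ × 1.0985 × 2.4167 = $1.33 thousand.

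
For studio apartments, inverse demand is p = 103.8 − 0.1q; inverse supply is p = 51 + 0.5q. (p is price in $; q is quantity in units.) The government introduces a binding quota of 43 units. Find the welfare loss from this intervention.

$607.50

Competitive equilibrium: 103.8 − 0.1q = 51 + 0.5q → q* = 88, p* = 95.
At q = 43: demand price = 103.8 − 0.1·43 = 99.5; supply price = 51 + 0.5·43 = 72.5.
Δq = 88 − 43 = 45; wedge = 99.5 − 72.5 = 27.
The triangle = ½ × 45 × 27 = $607.50.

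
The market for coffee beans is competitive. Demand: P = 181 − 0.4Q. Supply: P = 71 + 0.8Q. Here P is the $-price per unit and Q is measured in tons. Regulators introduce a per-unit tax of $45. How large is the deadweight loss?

Competitive equilibrium: 181 − 0.4Q = 71 + 0.8Q → Q* = 91.6667, P* = 144.3333.
With the tax, the buyer price exceeds the seller price by 45: (181 − 0.4Q) − (71 + 0.8Q) = 45 → Q' = 54.1667.
ΔQ = 91.6667 − 54.1667 = 37.5; the wedge equals the tax, 45.
DWL = ½ × 37.5 × 45 = $843.75.

$843.75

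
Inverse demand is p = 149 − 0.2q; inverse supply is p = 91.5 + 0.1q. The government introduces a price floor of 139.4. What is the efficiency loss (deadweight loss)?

3096.02

Competitive equilibrium: 149 − 0.2q = 91.5 + 0.1q → q* = 191.6667, p* = 110.6667.
At the floor p = 139.4, quantity demanded = (149 − 139.4)/0.2 = 48.
Sellers' marginal cost at q' = 48: 91.5 + 0.1·48 = 96.3.
Δq = 191.6667 − 48 = 143.6667; wedge = 139.4 − 96.3 = 43.1.
The triangle = ½ × 143.6667 × 43.1 = 3096.02.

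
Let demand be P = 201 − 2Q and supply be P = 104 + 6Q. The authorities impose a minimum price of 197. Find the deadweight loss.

410.06

Competitive equilibrium: 201 − 2Q = 104 + 6Q → Q* = 12.125, P* = 176.75.
At the floor P = 197, quantity demanded = (201 − 197)/2 = 2.
Sellers' marginal cost at Q' = 2: 104 + 6·2 = 116.
ΔQ = 12.125 − 2 = 10.125; wedge = 197 − 116 = 81.
Deadweight loss = ½ × 10.125 × 81 = 410.06.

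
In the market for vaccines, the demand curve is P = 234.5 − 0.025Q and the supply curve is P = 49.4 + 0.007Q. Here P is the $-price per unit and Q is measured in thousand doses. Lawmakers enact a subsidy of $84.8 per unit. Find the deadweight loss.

Competitive equilibrium: 234.5 − 0.025Q = 49.4 + 0.007Q → Q* = 5784.375, P* = 89.8906.
The subsidy lowers effective supply by 84.8: P = 0.007Q − 35.4.
New quantity: 234.5 − 0.025Q = 0.007Q − 35.4 → Q' = 8434.375.
Overproduction ΔQ = 8434.375 − 5784.375 = 2650; wedge = subsidy = 84.8.
Welfare loss = ½ × 2650 × 84.8 = $112360 thousand.

$112360 thousand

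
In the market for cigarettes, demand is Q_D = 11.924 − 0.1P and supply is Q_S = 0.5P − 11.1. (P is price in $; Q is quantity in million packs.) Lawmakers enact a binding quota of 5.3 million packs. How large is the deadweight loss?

$46.59 million

In inverse form: demand P = 119.24 − 10Q, supply P = 22.2 + 2Q.
Competitive equilibrium: 119.24 − 10Q = 22.2 + 2Q → Q* = 8.0867, P* = 38.3733.
At Q = 5.3: demand price = 119.24 − 10·5.3 = 66.24; supply price = 22.2 + 2·5.3 = 32.8.
ΔQ = 8.0867 − 5.3 = 2.7867; wedge = 66.24 − 32.8 = 33.44.
Welfare loss = ½ × 2.7867 × 33.44 = $46.59 million.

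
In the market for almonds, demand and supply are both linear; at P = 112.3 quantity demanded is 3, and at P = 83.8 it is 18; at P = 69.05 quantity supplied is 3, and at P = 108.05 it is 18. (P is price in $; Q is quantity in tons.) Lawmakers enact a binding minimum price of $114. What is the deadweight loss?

Demand slope = (83.8 − 112.3)/(18 − 3) = −1.9, so P = 118 − 1.9Q.
Supply slope = (108.05 − 69.05)/(18 − 3) = 2.6, so P = 61.25 + 2.6Q.
Competitive equilibrium: 118 − 1.9Q = 61.25 + 2.6Q → Q* = 12.6111, P* = 94.0389.
At the floor P = 114, quantity demanded = (118 − 114)/1.9 = 2.1053.
Sellers' marginal cost at Q' = 2.1053: 61.25 + 2.6·2.1053 = 66.7238.
ΔQ = 12.6111 − 2.1053 = 10.5058; wedge = 114 − 66.7238 = 47.2762.
DWL = ½ × 10.5058 × 47.2762 = $248.34.

$248.34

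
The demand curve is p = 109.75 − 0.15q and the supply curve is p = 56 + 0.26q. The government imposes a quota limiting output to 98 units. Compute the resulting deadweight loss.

Competitive equilibrium: 109.75 − 0.15q = 56 + 0.26q → q* = 131.0976, p* = 90.0854.
At q = 98: demand price = 109.75 − 0.15·98 = 95.05; supply price = 56 + 0.26·98 = 81.48.
Δq = 131.0976 − 98 = 33.0976; wedge = 95.05 − 81.48 = 13.57.
DWL = ½ × 33.0976 × 13.57 = 224.57.

224.57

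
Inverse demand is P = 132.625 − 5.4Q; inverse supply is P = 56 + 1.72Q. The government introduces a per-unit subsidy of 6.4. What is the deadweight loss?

Competitive equilibrium: 132.625 − 5.4Q = 56 + 1.72Q → Q* = 10.7619, P* = 74.5105.
The subsidy lowers effective supply by 6.4: P = 49.6 + 1.72Q.
New quantity: 132.625 − 5.4Q = 49.6 + 1.72Q → Q' = 11.6608.
Overproduction ΔQ = 11.6608 − 10.7619 = 0.8989; wedge = subsidy = 6.4.
DWL = ½ × 0.8989 × 6.4 = 2.88.

2.88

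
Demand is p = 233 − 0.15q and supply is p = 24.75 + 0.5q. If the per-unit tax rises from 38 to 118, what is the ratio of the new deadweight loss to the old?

9.643

Competitive equilibrium: 233 − 0.15q = 24.75 + 0.5q → q* = 320.3846, p* = 184.9423.
For a per-unit tax t: Δq = t/0.65, so DWL = ½·t·(t/0.65) = t²/1.3.
At t = 38: DWL = 1110.769. At t = 118: DWL = 10710.769.
Ratio = (118/38)² = 9.643.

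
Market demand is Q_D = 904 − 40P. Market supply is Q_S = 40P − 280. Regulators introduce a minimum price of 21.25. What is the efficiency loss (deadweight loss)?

In inverse form: demand P = 22.6 − 0.025Q, supply P = 7 + 0.025Q.
Competitive equilibrium: 22.6 − 0.025Q = 7 + 0.025Q → Q* = 312, P* = 14.8.
At the floor P = 21.25, quantity demanded = (22.6 − 21.25)/0.025 = 54.
Sellers' marginal cost at Q' = 54: 7 + 0.025·54 = 8.35.
ΔQ = 312 − 54 = 258; wedge = 21.25 − 8.35 = 12.9.
DWL = ½ × 258 × 12.9 = 1664.10.

1664.10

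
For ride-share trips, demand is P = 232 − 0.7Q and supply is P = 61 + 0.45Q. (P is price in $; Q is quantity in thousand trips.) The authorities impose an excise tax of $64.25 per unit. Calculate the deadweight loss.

$1794.81 thousand

Competitive equilibrium: 232 − 0.7Q = 61 + 0.45Q → Q* = 148.6957, P* = 127.913.
With the tax, the buyer price exceeds the seller price by 64.25: (232 − 0.7Q) − (61 + 0.45Q) = 64.25 → Q' = 92.8261.
ΔQ = 148.6957 − 92.8261 = 55.8696; the wedge equals the tax, 64.25.
Deadweight loss = ½ × 55.8696 × 64.25 = $1794.81 thousand.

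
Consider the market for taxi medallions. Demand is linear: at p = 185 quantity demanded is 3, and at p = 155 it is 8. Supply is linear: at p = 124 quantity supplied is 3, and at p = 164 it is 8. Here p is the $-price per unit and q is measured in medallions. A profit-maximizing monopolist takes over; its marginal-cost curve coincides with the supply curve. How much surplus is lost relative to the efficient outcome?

$34.10

Demand slope = (155 − 185)/(8 − 3) = −6, so p = 203 − 6q.
Supply slope = (164 − 124)/(8 − 3) = 8, so p = 100 + 8q.
Competitive equilibrium: 203 − 6q = 100 + 8q → q* = 7.3571, p* = 158.8571.
Marginal revenue: MR = 203 − 12q. Set MR = MC: 203 − 12q = 100 + 8q → q_m = 5.15.
Price p_m = 203 − 6·5.15 = 172.1; MC(q_m) = 100 + 8·5.15 = 141.2.
Competitive q* = 7.3571, so Δq = 2.2071; wedge = 172.1 − 141.2 = 30.9.
The triangle = ½ × 2.2071 × 30.9 = $34.10.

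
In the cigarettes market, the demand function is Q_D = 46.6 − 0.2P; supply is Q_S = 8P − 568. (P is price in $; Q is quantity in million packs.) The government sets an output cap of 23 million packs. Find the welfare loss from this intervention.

In inverse form: demand P = 233 − 5Q, supply P = 71 + 0.125Q.
Competitive equilibrium: 233 − 5Q = 71 + 0.125Q → Q* = 31.6098, P* = 74.9512.
At Q = 23: demand price = 233 − 5·23 = 118; supply price = 71 + 0.125·23 = 73.875.
ΔQ = 31.6098 − 23 = 8.6098; wedge = 118 − 73.875 = 44.125.
Deadweight loss = ½ × 8.6098 × 44.125 = $189.95 million.

$189.95 million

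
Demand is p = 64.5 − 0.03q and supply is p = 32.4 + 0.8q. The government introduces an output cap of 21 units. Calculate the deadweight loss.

Competitive equilibrium: 64.5 − 0.03q = 32.4 + 0.8q → q* = 38.6747, p* = 63.3398.
At q = 21: demand price = 64.5 − 0.03·21 = 63.87; supply price = 32.4 + 0.8·21 = 49.2.
Δq = 38.6747 − 21 = 17.6747; wedge = 63.87 − 49.2 = 14.67.
The triangle = ½ × 17.6747 × 14.67 = 129.64.

129.64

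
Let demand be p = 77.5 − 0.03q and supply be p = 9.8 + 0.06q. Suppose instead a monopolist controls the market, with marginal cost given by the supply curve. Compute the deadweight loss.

1591.42

Competitive equilibrium: 77.5 − 0.03q = 9.8 + 0.06q → q* = 752.2222, p* = 54.9333.
Marginal revenue: MR = 77.5 − 0.06q. Set MR = MC: 77.5 − 0.06q = 9.8 + 0.06q → q_m = 564.1667.
Price p_m = 77.5 − 0.03·564.1667 = 60.575; MC(q_m) = 9.8 + 0.06·564.1667 = 43.65.
Competitive q* = 752.2222, so Δq = 188.0555; wedge = 60.575 − 43.65 = 16.925.
Deadweight loss = ½ × 188.0555 × 16.925 = 1591.42.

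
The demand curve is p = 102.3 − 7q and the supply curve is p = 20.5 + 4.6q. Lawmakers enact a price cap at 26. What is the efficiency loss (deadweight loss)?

Competitive equilibrium: 102.3 − 7q = 20.5 + 4.6q → q* = 7.0517, p* = 52.9379.
At the ceiling p = 26, quantity supplied = (26 − 20.5)/4.6 = 1.1957.
Willingness to pay at q' = 1.1957: 102.3 − 7·1.1957 = 93.9301.
Δq = 7.0517 − 1.1957 = 5.856; wedge = 93.9301 − 26 = 67.9301.
Deadweight loss = ½ × 5.856 × 67.9301 = 198.90.

198.90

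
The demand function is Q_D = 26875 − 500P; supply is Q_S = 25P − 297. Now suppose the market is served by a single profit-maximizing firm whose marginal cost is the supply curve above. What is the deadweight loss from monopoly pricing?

In inverse form: demand P = 53.75 − 0.002Q, supply P = 11.88 + 0.04Q.
Competitive equilibrium: 53.75 − 0.002Q = 11.88 + 0.04Q → Q* = 996.9048, P* = 51.7562.
Marginal revenue: MR = 53.75 − 0.004Q. Set MR = MC: 53.75 − 0.004Q = 11.88 + 0.04Q → Q_m = 951.5909.
Price P_m = 53.75 − 0.002·951.5909 = 51.8468; MC(Q_m) = 11.88 + 0.04·951.5909 = 49.9436.
Competitive Q* = 996.9048, so ΔQ = 45.3139; wedge = 51.8468 − 49.9436 = 1.9032.
The triangle = ½ × 45.3139 × 1.9032 = 43.12.

43.12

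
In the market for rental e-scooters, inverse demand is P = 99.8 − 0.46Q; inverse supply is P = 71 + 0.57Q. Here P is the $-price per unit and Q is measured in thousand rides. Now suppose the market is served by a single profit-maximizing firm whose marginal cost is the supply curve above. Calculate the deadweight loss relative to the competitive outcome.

$38.38 thousand

Competitive equilibrium: 99.8 − 0.46Q = 71 + 0.57Q → Q* = 27.9612, P* = 86.9379.
Marginal revenue: MR = 99.8 − 0.92Q. Set MR = MC: 99.8 − 0.92Q = 71 + 0.57Q → Q_m = 19.3289.
Price P_m = 99.8 − 0.46·19.3289 = 90.9087; MC(Q_m) = 71 + 0.57·19.3289 = 82.0175.
Competitive Q* = 27.9612, so ΔQ = 8.6323; wedge = 90.9087 − 82.0175 = 8.8912.
The triangle = ½ × 8.6323 × 8.8912 = $38.38 thousand.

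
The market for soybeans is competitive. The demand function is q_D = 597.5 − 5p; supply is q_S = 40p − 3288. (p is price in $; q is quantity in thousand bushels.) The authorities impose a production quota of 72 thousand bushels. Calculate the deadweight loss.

$989.36 thousand

In inverse form: demand p = 119.5 − 0.2q, supply p = 82.2 + 0.025q.
Competitive equilibrium: 119.5 − 0.2q = 82.2 + 0.025q → q* = 165.7778, p* = 86.3444.
At q = 72: demand price = 119.5 − 0.2·72 = 105.1; supply price = 82.2 + 0.025·72 = 84.
Δq = 165.7778 − 72 = 93.7778; wedge = 105.1 − 84 = 21.1.
The triangle = ½ × 93.7778 × 21.1 = $989.36 thousand.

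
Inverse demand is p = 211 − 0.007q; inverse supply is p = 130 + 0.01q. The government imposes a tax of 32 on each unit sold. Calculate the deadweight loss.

Competitive equilibrium: 211 − 0.007q = 130 + 0.01q → q* = 4764.7059, p* = 177.6471.
With the tax, the buyer price exceeds the seller price by 32: (211 − 0.007q) − (130 + 0.01q) = 32 → q' = 2882.3529.
Δq = 4764.7059 − 2882.3529 = 1882.353; the wedge equals the tax, 32.
Deadweight loss = ½ × 1882.353 × 32 = 30117.65.

30117.65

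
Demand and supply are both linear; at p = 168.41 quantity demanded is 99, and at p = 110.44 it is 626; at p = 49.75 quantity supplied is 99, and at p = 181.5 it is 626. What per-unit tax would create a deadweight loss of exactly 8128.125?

76.5

Demand slope = (110.44 − 168.41)/(626 − 99) = −0.11, so p = 179.3 − 0.11q.
Supply slope = (181.5 − 49.75)/(626 − 99) = 0.25, so p = 25 + 0.25q.
Competitive equilibrium: 179.3 − 0.11q = 25 + 0.25q → q* = 428.6111, p* = 132.1528.
A tax t gives Δq = t/0.36 and wedge t, so DWL = t²/0.72.
t²/0.72 = 8128.125 → t² = 5852.25 → t = 76.5.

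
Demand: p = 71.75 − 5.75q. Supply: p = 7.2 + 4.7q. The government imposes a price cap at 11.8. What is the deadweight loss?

141.19

Competitive equilibrium: 71.75 − 5.75q = 7.2 + 4.7q → q* = 6.177, p* = 36.2321.
At the ceiling p = 11.8, quantity supplied = (11.8 − 7.2)/4.7 = 0.9787.
Willingness to pay at q' = 0.9787: 71.75 − 5.75·0.9787 = 66.1225.
Δq = 6.177 − 0.9787 = 5.1983; wedge = 66.1225 − 11.8 = 54.3225.
DWL = ½ × 5.1983 × 54.3225 = 141.19.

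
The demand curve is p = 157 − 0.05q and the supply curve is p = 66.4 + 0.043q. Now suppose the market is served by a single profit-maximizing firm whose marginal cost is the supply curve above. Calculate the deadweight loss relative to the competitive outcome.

Competitive equilibrium: 157 − 0.05q = 66.4 + 0.043q → q* = 974.19355, p* = 108.29032.
Marginal revenue: MR = 157 − 0.1q. Set MR = MC: 157 − 0.1q = 66.4 + 0.043q → q_m = 633.56643.
Price p_m = 157 − 0.05·633.56643 = 125.32168; MC(q_m) = 66.4 + 0.043·633.56643 = 93.64336.
Competitive q* = 974.19355, so Δq = 340.62712; wedge = 125.32168 − 93.64336 = 31.67832.
The triangle = ½ × 340.62712 × 31.67832 = 5395.25.

5395.25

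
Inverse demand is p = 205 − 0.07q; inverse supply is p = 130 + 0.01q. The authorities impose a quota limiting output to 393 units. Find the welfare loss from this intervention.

Competitive equilibrium: 205 − 0.07q = 130 + 0.01q → q* = 937.5, p* = 139.375.
At q = 393: demand price = 205 − 0.07·393 = 177.49; supply price = 130 + 0.01·393 = 133.93.
Δq = 937.5 − 393 = 544.5; wedge = 177.49 − 133.93 = 43.56.
DWL = ½ × 544.5 × 43.56 = 11859.21.

11859.21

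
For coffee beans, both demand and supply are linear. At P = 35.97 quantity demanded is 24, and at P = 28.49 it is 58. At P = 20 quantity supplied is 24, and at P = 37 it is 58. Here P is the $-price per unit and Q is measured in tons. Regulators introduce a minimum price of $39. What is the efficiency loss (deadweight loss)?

Demand slope = (28.49 − 35.97)/(58 − 24) = −0.22, so P = 41.25 − 0.22Q.
Supply slope = (37 − 20)/(58 − 24) = 0.5, so P = 8 + 0.5Q.
Competitive equilibrium: 41.25 − 0.22Q = 8 + 0.5Q → Q* = 46.1806, P* = 31.0903.
At the floor P = 39, quantity demanded = (41.25 − 39)/0.22 = 10.2273.
Sellers' marginal cost at Q' = 10.2273: 8 + 0.5·10.2273 = 13.1137.
ΔQ = 46.1806 − 10.2273 = 35.9533; wedge = 39 − 13.1137 = 25.8863.
The triangle = ½ × 35.9533 × 25.8863 = $465.35.

$465.35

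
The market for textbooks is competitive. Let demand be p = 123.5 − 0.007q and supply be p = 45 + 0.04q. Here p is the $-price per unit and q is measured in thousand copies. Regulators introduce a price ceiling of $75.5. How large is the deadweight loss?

$19362.65 thousand

Competitive equilibrium: 123.5 − 0.007q = 45 + 0.04q → q* = 1670.2128, p* = 111.8085.
At the ceiling p = 75.5, quantity supplied = (75.5 − 45)/0.04 = 762.5.
Willingness to pay at q' = 762.5: 123.5 − 0.007·762.5 = 118.1625.
Δq = 1670.2128 − 762.5 = 907.7128; wedge = 118.1625 − 75.5 = 42.6625.
DWL = ½ × 907.7128 × 42.6625 = $19362.65 thousand.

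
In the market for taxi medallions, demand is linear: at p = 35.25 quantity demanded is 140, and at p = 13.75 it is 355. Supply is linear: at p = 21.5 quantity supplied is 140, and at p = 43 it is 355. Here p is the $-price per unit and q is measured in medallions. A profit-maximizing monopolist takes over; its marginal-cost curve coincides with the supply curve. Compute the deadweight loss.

Demand slope = (13.75 − 35.25)/(355 − 140) = −0.1, so p = 49.25 − 0.1q.
Supply slope = (43 − 21.5)/(355 − 140) = 0.1, so p = 7.5 + 0.1q.
Competitive equilibrium: 49.25 − 0.1q = 7.5 + 0.1q → q* = 208.75, p* = 28.375.
Marginal revenue: MR = 49.25 − 0.2q. Set MR = MC: 49.25 − 0.2q = 7.5 + 0.1q → q_m = 139.1667.
Price p_m = 49.25 − 0.1·139.1667 = 35.3333; MC(q_m) = 7.5 + 0.1·139.1667 = 21.4167.
Competitive q* = 208.75, so Δq = 69.5833; wedge = 35.3333 − 21.4167 = 13.9166.
Deadweight loss = ½ × 69.5833 × 13.9166 = $484.18.

$484.18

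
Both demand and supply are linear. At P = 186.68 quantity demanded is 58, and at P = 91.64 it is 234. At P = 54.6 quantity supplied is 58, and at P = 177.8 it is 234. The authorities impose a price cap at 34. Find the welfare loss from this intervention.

Demand slope = (91.64 − 186.68)/(234 − 58) = −0.54, so P = 218 − 0.54Q.
Supply slope = (177.8 − 54.6)/(234 − 58) = 0.7, so P = 14 + 0.7Q.
Competitive equilibrium: 218 − 0.54Q = 14 + 0.7Q → Q* = 164.51613, P* = 129.16129.
At the ceiling P = 34, quantity supplied = (34 − 14)/0.7 = 28.57143.
Willingness to pay at Q' = 28.57143: 218 − 0.54·28.57143 = 202.57143.
ΔQ = 164.51613 − 28.57143 = 135.9447; wedge = 202.57143 − 34 = 168.57143.
Deadweight loss = ½ × 135.9447 × 168.57143 = 11458.20.

11458.20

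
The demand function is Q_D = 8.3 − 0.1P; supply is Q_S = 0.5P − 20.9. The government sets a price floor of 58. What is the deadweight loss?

5.23

In inverse form: demand P = 83 − 10Q, supply P = 41.8 + 2Q.
Competitive equilibrium: 83 − 10Q = 41.8 + 2Q → Q* = 3.4333, P* = 48.6667.
At the floor P = 58, quantity demanded = (83 − 58)/10 = 2.5.
Sellers' marginal cost at Q' = 2.5: 41.8 + 2·2.5 = 46.8.
ΔQ = 3.4333 − 2.5 = 0.9333; wedge = 58 − 46.8 = 11.2.
DWL = ½ × 0.9333 × 11.2 = 5.23.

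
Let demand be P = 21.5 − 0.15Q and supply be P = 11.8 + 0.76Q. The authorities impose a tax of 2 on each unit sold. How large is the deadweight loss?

Competitive equilibrium: 21.5 − 0.15Q = 11.8 + 0.76Q → Q* = 10.6593, P* = 19.9011.
With the tax, the buyer price exceeds the seller price by 2: (21.5 − 0.15Q) − (11.8 + 0.76Q) = 2 → Q' = 8.4615.
ΔQ = 10.6593 − 8.4615 = 2.1978; the wedge equals the tax, 2.
Deadweight loss = ½ × 2.1978 × 2 = 2.20.

2.20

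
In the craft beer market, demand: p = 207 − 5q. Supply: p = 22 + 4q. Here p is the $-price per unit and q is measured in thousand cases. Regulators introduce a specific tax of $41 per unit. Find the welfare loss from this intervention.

$93.39 thousand

Competitive equilibrium: 207 − 5q = 22 + 4q → q* = 20.5556, p* = 104.2222.
With the tax, the buyer price exceeds the seller price by 41: (207 − 5q) − (22 + 4q) = 41 → q' = 16.
Δq = 20.5556 − 16 = 4.5556; the wedge equals the tax, 41.
DWL = ½ × 4.5556 × 41 = $93.39 thousand.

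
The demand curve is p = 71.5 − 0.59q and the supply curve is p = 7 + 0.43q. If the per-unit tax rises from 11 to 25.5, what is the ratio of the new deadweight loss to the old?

Competitive equilibrium: 71.5 − 0.59q = 7 + 0.43q → q* = 63.2353, p* = 34.1912.
For a per-unit tax t: Δq = t/1.02, so DWL = ½·t·(t/1.02) = t²/2.04.
At t = 11: DWL = 59.314. At t = 25.5: DWL = 318.75.
Ratio = (25.5/11)² = 5.374.

5.374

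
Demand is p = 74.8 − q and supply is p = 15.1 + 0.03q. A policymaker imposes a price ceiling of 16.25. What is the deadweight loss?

198.40

Competitive equilibrium: 74.8 − q = 15.1 + 0.03q → q* = 57.96117, p* = 16.83883.
At the ceiling p = 16.25, quantity supplied = (16.25 − 15.1)/0.03 = 38.33333.
Willingness to pay at q' = 38.33333: 74.8 − 1·38.33333 = 36.46667.
Δq = 57.96117 − 38.33333 = 19.62784; wedge = 36.46667 − 16.25 = 20.21667.
Welfare loss = ½ × 19.62784 × 20.21667 = 198.40.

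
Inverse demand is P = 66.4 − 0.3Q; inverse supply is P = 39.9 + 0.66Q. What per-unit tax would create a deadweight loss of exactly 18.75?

Competitive equilibrium: 66.4 − 0.3Q = 39.9 + 0.66Q → Q* = 27.6042, P* = 58.1188.
A tax t gives ΔQ = t/0.96 and wedge t, so DWL = t²/1.92.
t²/1.92 = 18.75 → t² = 36 → t = 6.

6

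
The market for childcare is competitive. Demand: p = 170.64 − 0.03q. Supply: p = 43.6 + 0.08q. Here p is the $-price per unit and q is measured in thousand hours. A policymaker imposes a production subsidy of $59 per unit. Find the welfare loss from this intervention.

Competitive equilibrium: 170.64 − 0.03q = 43.6 + 0.08q → q* = 1154.9091, p* = 135.9927.
The subsidy lowers effective supply by 59: p = 0.08q − 15.4.
New quantity: 170.64 − 0.03q = 0.08q − 15.4 → q' = 1691.2727.
Overproduction Δq = 1691.2727 − 1154.9091 = 536.3636; wedge = subsidy = 59.
The triangle = ½ × 536.3636 × 59 = $15822.73 thousand.

$15822.73 thousand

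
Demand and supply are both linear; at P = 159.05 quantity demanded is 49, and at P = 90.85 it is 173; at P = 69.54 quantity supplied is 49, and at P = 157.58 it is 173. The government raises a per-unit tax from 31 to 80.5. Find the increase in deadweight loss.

Demand slope = (90.85 − 159.05)/(173 − 49) = −0.55, so P = 186 − 0.55Q.
Supply slope = (157.58 − 69.54)/(173 − 49) = 0.71, so P = 34.75 + 0.71Q.
Competitive equilibrium: 186 − 0.55Q = 34.75 + 0.71Q → Q* = 120.0397, P* = 119.9782.
For a per-unit tax t: ΔQ = t/1.26, so DWL = ½·t·(t/1.26) = t²/2.52.
At t = 31: DWL = 381.349. At t = 80.5: DWL = 2571.528.
Increase = 2571.528 − 381.349 = 2190.18.

2190.18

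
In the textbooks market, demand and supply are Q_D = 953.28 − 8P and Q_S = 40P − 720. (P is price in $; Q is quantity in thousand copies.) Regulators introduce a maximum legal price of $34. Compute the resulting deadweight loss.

In inverse form: demand P = 119.16 − 0.125Q, supply P = 18 + 0.025Q.
Competitive equilibrium: 119.16 − 0.125Q = 18 + 0.025Q → Q* = 674.4, P* = 34.86.
At the ceiling P = 34, quantity supplied = (34 − 18)/0.025 = 640.
Willingness to pay at Q' = 640: 119.16 − 0.125·640 = 39.16.
ΔQ = 674.4 − 640 = 34.4; wedge = 39.16 − 34 = 5.16.
Deadweight loss = ½ × 34.4 × 5.16 = $88.752 thousand.

$88.752 thousand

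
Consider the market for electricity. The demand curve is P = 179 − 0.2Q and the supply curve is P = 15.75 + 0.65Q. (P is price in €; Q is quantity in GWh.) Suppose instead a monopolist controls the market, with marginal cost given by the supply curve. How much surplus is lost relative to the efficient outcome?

€568.77

Competitive equilibrium: 179 − 0.2Q = 15.75 + 0.65Q → Q* = 192.0588, P* = 140.5882.
Marginal revenue: MR = 179 − 0.4Q. Set MR = MC: 179 − 0.4Q = 15.75 + 0.65Q → Q_m = 155.4762.
Price P_m = 179 − 0.2·155.4762 = 147.9048; MC(Q_m) = 15.75 + 0.65·155.4762 = 116.8095.
Competitive Q* = 192.0588, so ΔQ = 36.5826; wedge = 147.9048 − 116.8095 = 31.0953.
Deadweight loss = ½ × 36.5826 × 31.0953 = €568.77.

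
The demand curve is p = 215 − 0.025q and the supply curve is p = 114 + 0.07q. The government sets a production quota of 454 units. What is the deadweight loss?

17625.98

Competitive equilibrium: 215 − 0.025q = 114 + 0.07q → q* = 1063.1579, p* = 188.4211.
At q = 454: demand price = 215 − 0.025·454 = 203.65; supply price = 114 + 0.07·454 = 145.78.
Δq = 1063.1579 − 454 = 609.1579; wedge = 203.65 − 145.78 = 57.87.
Welfare loss = ½ × 609.1579 × 57.87 = 17625.98.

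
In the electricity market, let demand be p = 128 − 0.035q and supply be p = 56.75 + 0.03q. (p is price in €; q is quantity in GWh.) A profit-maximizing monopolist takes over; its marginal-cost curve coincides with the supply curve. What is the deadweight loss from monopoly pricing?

€4783.68

Competitive equilibrium: 128 − 0.035q = 56.75 + 0.03q → q* = 1096.1538, p* = 89.6346.
Marginal revenue: MR = 128 − 0.07q. Set MR = MC: 128 − 0.07q = 56.75 + 0.03q → q_m = 712.5.
Price p_m = 128 − 0.035·712.5 = 103.0625; MC(q_m) = 56.75 + 0.03·712.5 = 78.125.
Competitive q* = 1096.1538, so Δq = 383.6538; wedge = 103.0625 − 78.125 = 24.9375.
DWL = ½ × 383.6538 × 24.9375 = €4783.68.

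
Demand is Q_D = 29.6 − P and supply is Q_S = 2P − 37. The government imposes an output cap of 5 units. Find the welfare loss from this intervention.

4.32

In inverse form: demand P = 29.6 − Q, supply P = 18.5 + 0.5Q.
Competitive equilibrium: 29.6 − Q = 18.5 + 0.5Q → Q* = 7.4, P* = 22.2.
At Q = 5: demand price = 29.6 − 1·5 = 24.6; supply price = 18.5 + 0.5·5 = 21.
ΔQ = 7.4 − 5 = 2.4; wedge = 24.6 − 21 = 3.6.
The triangle = ½ × 2.4 × 3.6 = 4.32.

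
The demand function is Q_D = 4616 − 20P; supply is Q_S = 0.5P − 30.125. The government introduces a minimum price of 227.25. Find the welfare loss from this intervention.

152.44

In inverse form: demand P = 230.8 − 0.05Q, supply P = 60.25 + 2Q.
Competitive equilibrium: 230.8 − 0.05Q = 60.25 + 2Q → Q* = 83.1951, P* = 226.6402.
At the floor P = 227.25, quantity demanded = (230.8 − 227.25)/0.05 = 71.
Sellers' marginal cost at Q' = 71: 60.25 + 2·71 = 202.25.
ΔQ = 83.1951 − 71 = 12.1951; wedge = 227.25 − 202.25 = 25.
DWL = ½ × 12.1951 × 25 = 152.44.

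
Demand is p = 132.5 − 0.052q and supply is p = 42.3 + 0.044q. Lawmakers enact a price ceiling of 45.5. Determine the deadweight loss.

Competitive equilibrium: 132.5 − 0.052q = 42.3 + 0.044q → q* = 939.58333, p* = 83.64167.
At the ceiling p = 45.5, quantity supplied = (45.5 − 42.3)/0.044 = 72.72727.
Willingness to pay at q' = 72.72727: 132.5 − 0.052·72.72727 = 128.71818.
Δq = 939.58333 − 72.72727 = 866.85606; wedge = 128.71818 − 45.5 = 83.21818.
DWL = ½ × 866.85606 × 83.21818 = 36069.09.

36069.09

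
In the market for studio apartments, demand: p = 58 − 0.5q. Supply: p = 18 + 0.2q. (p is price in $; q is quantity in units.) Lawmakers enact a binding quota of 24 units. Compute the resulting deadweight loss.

Competitive equilibrium: 58 − 0.5q = 18 + 0.2q → q* = 57.1429, p* = 29.4286.
At q = 24: demand price = 58 − 0.5·24 = 46; supply price = 18 + 0.2·24 = 22.8.
Δq = 57.1429 − 24 = 33.1429; wedge = 46 − 22.8 = 23.2.
Deadweight loss = ½ × 33.1429 × 23.2 = $384.46.

$384.46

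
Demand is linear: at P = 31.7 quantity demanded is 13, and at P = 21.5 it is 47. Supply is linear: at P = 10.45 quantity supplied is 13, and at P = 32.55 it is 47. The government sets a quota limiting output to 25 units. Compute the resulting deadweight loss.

51.06

Demand slope = (21.5 − 31.7)/(47 − 13) = −0.3, so P = 35.6 − 0.3Q.
Supply slope = (32.55 − 10.45)/(47 − 13) = 0.65, so P = 2 + 0.65Q.
Competitive equilibrium: 35.6 − 0.3Q = 2 + 0.65Q → Q* = 35.3684, P* = 24.9895.
At Q = 25: demand price = 35.6 − 0.3·25 = 28.1; supply price = 2 + 0.65·25 = 18.25.
ΔQ = 35.3684 − 25 = 10.3684; wedge = 28.1 − 18.25 = 9.85.
The triangle = ½ × 10.3684 × 9.85 = 51.06.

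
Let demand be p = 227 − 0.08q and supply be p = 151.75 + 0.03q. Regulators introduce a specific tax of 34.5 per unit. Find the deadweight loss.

5410.23

Competitive equilibrium: 227 − 0.08q = 151.75 + 0.03q → q* = 684.0909, p* = 172.2727.
With the tax, the buyer price exceeds the seller price by 34.5: (227 − 0.08q) − (151.75 + 0.03q) = 34.5 → q' = 370.4545.
Δq = 684.0909 − 370.4545 = 313.6364; the wedge equals the tax, 34.5.
Welfare loss = ½ × 313.6364 × 34.5 = 5410.23.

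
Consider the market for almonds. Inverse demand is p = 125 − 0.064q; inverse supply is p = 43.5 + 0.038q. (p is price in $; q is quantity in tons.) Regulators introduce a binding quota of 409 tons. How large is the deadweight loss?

$7757.88

Competitive equilibrium: 125 − 0.064q = 43.5 + 0.038q → q* = 799.0196, p* = 73.8627.
At q = 409: demand price = 125 − 0.064·409 = 98.824; supply price = 43.5 + 0.038·409 = 59.042.
Δq = 799.0196 − 409 = 390.0196; wedge = 98.824 − 59.042 = 39.782.
The triangle = ½ × 390.0196 × 39.782 = $7757.88.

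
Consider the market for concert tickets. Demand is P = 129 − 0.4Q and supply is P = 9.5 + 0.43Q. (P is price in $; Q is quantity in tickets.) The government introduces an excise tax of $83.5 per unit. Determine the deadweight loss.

$4200.15

Competitive equilibrium: 129 − 0.4Q = 9.5 + 0.43Q → Q* = 143.9759, P* = 71.4096.
With the tax, the buyer price exceeds the seller price by 83.5: (129 − 0.4Q) − (9.5 + 0.43Q) = 83.5 → Q' = 43.3735.
ΔQ = 143.9759 − 43.3735 = 100.6024; the wedge equals the tax, 83.5.
The triangle = ½ × 100.6024 × 83.5 = $4200.15.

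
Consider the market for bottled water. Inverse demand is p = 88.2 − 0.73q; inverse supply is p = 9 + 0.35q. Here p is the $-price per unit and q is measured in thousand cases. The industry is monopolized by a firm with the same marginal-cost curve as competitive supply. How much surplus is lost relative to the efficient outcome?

$472.37 thousand

Competitive equilibrium: 88.2 − 0.73q = 9 + 0.35q → q* = 73.3333, p* = 34.6667.
Marginal revenue: MR = 88.2 − 1.46q. Set MR = MC: 88.2 − 1.46q = 9 + 0.35q → q_m = 43.7569.
Price p_m = 88.2 − 0.73·43.7569 = 56.2575; MC(q_m) = 9 + 0.35·43.7569 = 24.3149.
Competitive q* = 73.3333, so Δq = 29.5764; wedge = 56.2575 − 24.3149 = 31.9426.
Welfare loss = ½ × 29.5764 × 31.9426 = $472.37 thousand.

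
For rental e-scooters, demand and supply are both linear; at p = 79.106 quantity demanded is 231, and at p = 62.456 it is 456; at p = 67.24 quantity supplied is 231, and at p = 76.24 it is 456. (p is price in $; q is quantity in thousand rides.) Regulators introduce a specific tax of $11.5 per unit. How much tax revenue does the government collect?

$2693.42 thousand

Demand slope = (62.456 − 79.106)/(456 − 231) = −0.074, so p = 96.2 − 0.074q.
Supply slope = (76.24 − 67.24)/(456 − 231) = 0.04, so p = 58 + 0.04q.
Competitive equilibrium: 96.2 − 0.074q = 58 + 0.04q → q* = 335.0877, p* = 71.4035.
With the tax, the buyer price exceeds the seller price by 11.5: (96.2 − 0.074q) − (58 + 0.04q) = 11.5 → q' = 234.2105.
Tax revenue = 11.5 × 234.2105 = $2693.42 thousand.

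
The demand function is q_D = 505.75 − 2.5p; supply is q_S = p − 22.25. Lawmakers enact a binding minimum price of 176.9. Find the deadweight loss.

2967.26

In inverse form: demand p = 202.3 − 0.4q, supply p = 22.25 + q.
Competitive equilibrium: 202.3 − 0.4q = 22.25 + q → q* = 128.6071, p* = 150.8571.
At the floor p = 176.9, quantity demanded = (202.3 − 176.9)/0.4 = 63.5.
Sellers' marginal cost at q' = 63.5: 22.25 + 1·63.5 = 85.75.
Δq = 128.6071 − 63.5 = 65.1071; wedge = 176.9 − 85.75 = 91.15.
The triangle = ½ × 65.1071 × 91.15 = 2967.26.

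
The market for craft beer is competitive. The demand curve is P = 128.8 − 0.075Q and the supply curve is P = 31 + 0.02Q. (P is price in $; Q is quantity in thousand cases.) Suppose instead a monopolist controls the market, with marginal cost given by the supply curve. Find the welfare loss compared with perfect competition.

$9798.26 thousand

Competitive equilibrium: 128.8 − 0.075Q = 31 + 0.02Q → Q* = 1029.47368, P* = 51.58947.
Marginal revenue: MR = 128.8 − 0.15Q. Set MR = MC: 128.8 − 0.15Q = 31 + 0.02Q → Q_m = 575.29412.
Price P_m = 128.8 − 0.075·575.29412 = 85.65294; MC(Q_m) = 31 + 0.02·575.29412 = 42.50588.
Competitive Q* = 1029.47368, so ΔQ = 454.17956; wedge = 85.65294 − 42.50588 = 43.14706.
DWL = ½ × 454.17956 × 43.14706 = $9798.26 thousand.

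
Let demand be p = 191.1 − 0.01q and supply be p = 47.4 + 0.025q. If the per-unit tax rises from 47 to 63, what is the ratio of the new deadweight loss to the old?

Competitive equilibrium: 191.1 − 0.01q = 47.4 + 0.025q → q* = 4105.7143, p* = 150.0429.
For a per-unit tax t: Δq = t/0.035, so DWL = ½·t·(t/0.035) = t²/0.07.
At t = 47: DWL = 31557.143. At t = 63: DWL = 56700.
Ratio = (63/47)² = 1.797.

1.797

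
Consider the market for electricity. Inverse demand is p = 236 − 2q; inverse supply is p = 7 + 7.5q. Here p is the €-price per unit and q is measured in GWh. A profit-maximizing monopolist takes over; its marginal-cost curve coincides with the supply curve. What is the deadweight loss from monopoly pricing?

Competitive equilibrium: 236 − 2q = 7 + 7.5q → q* = 24.1053, p* = 187.7895.
Marginal revenue: MR = 236 − 4q. Set MR = MC: 236 − 4q = 7 + 7.5q → q_m = 19.913.
Price p_m = 236 − 2·19.913 = 196.174; MC(q_m) = 7 + 7.5·19.913 = 156.3475.
Competitive q* = 24.1053, so Δq = 4.1923; wedge = 196.174 − 156.3475 = 39.8265.
Welfare loss = ½ × 4.1923 × 39.8265 = €83.48.

€83.48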